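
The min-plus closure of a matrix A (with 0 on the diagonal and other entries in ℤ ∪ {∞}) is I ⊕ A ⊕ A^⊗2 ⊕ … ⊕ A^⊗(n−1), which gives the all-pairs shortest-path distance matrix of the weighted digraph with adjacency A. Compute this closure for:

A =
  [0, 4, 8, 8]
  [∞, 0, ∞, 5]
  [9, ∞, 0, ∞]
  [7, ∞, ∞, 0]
Closure =
  [0, 4, 8, 8]
  [12, 0, 20, 5]
  [9, 13, 0, 17]
  [7, 11, 15, 0]

This is the Floyd-Warshall all-pairs shortest-path computation. For each intermediate vertex k = 0, 1, …, 3, update dist[i][j] ← min(dist[i][j], dist[i][k] + dist[k][j]). The final matrix gives, for each (i, j), the minimum total weight of any directed path from i to j (possibly empty when i = j).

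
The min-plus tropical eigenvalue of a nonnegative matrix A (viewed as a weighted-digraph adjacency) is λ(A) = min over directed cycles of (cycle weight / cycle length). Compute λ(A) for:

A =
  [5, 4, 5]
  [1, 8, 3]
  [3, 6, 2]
λ(A) = 2

Enumerate directed cycles and compute their means (weight / length). Sample:
  cycle 0 → 0: weight = 5, length = 1, mean = 5/1 ≈ 5.000
  cycle 1 → 1: weight = 8, length = 1, mean = 8/1 ≈ 8.000
  cycle 2 → 2: weight = 2, length = 1, mean = 2/1 ≈ 2.000
  cycle 0 → 1 → 0: weight = 5, length = 2, mean = 5/2 ≈ 2.500
  cycle 0 → 2 → 0: weight = 8, length = 2, mean = 8/2 ≈ 4.000
  cycle 1 → 0 → 1: weight = 5, length = 2, mean = 5/2 ≈ 2.500
Minimum mean = 2.000, attained e.g. along the cycle 2 → 2 with weight 2 and length 1. So λ(A) = 2/1 = 2.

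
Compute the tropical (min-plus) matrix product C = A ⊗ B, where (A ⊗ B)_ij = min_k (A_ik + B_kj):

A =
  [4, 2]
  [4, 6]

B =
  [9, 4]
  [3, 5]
A ⊗ B =
  [5, 7]
  [9, 8]

Apply the min-plus product entry-by-entry:
  C[0][0] = min over k of (A[0][0] + B[0][0] = 4 + 9 = 13, A[0][1] + B[1][0] = 2 + 3 = 5) = 5 (attained at k = 1)
  C[0][1] = min over k of (A[0][0] + B[0][1] = 4 + 4 = 8, A[0][1] + B[1][1] = 2 + 5 = 7) = 7 (attained at k = 1)
  C[1][0] = min over k of (A[1][0] + B[0][0] = 4 + 9 = 13, A[1][1] + B[1][0] = 6 + 3 = 9) = 9 (attained at k = 1)
  C[1][1] = min over k of (A[1][0] + B[0][1] = 4 + 4 = 8, A[1][1] + B[1][1] = 6 + 5 = 11) = 8 (attained at k = 0)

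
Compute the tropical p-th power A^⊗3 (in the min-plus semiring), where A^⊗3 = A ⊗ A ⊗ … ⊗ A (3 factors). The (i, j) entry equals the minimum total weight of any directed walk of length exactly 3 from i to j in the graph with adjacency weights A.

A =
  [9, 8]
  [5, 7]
A^⊗3 =
  [20, 21]
  [18, 20]

Each entry (A^⊗3)_ij equals the minimum over all length-3 walks i = v_0 → v_1 → … → v_3 = j of Σ_t A[v_t][v_{t+1}]. For example, for (i, j) = (0, 1) we minimise over 4 possible intermediate vertex sequences; the minimum is 21, attained along the walk 0 → 1 → 0 → 1.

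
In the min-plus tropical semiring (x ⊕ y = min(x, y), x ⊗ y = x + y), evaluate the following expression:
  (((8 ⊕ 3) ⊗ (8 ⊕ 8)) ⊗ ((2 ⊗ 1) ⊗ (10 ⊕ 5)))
(((8 ⊕ 3) ⊗ (8 ⊕ 8)) ⊗ ((2 ⊗ 1) ⊗ (10 ⊕ 5))) = 19

Expand innermost to outermost. Recall ⊕ takes the minimum of its arguments and ⊗ takes their sum. Working out the expression (((8 ⊕ 3) ⊗ (8 ⊕ 8)) ⊗ ((2 ⊗ 1) ⊗ (10 ⊕ 5))) gives 19.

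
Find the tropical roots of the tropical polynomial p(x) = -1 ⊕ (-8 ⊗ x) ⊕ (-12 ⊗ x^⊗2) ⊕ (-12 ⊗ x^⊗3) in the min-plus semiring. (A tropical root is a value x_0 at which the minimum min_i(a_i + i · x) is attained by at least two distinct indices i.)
Roots: {0, 4, 7}

Each tropical root is a break point of the lower envelope of the lines y = a_i + i · x (there are 4 lines, with slopes 0, 1, ..., 3). Only the lines that attain the minimum somewhere contribute to roots; other lines are dominated. Here the surviving (envelope) indices are i = 3, i = 2, i = 1, i = 0.
Intersections between consecutive envelope lines give the roots: for adjacent envelope indices i < j the intersection is x = (a_i − a_j) / (j − i). Reading off the sorted break points: {0, 4, 7}.
Verification: at each break x_0, at least two indices attain the minimum of min_i(a_i + i · x_0).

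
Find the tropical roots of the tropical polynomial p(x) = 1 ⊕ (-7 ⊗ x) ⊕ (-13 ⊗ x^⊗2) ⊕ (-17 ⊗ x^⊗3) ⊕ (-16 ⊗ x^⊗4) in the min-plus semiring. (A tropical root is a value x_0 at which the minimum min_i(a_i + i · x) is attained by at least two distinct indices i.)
Roots: {-1, 4, 6, 8}

Each tropical root is a break point of the lower envelope of the lines y = a_i + i · x (there are 5 lines, with slopes 0, 1, ..., 4). Only the lines that attain the minimum somewhere contribute to roots; other lines are dominated. Here the surviving (envelope) indices are i = 4, i = 3, i = 2, i = 1, i = 0.
Intersections between consecutive envelope lines give the roots: for adjacent envelope indices i < j the intersection is x = (a_i − a_j) / (j − i). Reading off the sorted break points: {-1, 4, 6, 8}.
Verification: at each break x_0, at least two indices attain the minimum of min_i(a_i + i · x_0).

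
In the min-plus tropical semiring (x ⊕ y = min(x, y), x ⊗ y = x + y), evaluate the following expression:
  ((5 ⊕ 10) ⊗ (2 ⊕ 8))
((5 ⊕ 10) ⊗ (2 ⊕ 8)) = 7

Expand innermost to outermost. Recall ⊕ takes the minimum of its arguments and ⊗ takes their sum. Working out the expression ((5 ⊕ 10) ⊗ (2 ⊕ 8)) gives 7.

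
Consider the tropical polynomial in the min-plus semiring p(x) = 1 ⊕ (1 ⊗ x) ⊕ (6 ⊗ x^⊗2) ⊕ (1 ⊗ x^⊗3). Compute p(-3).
p(-3) = -8

A tropical monomial a ⊗ x^⊗i evaluates to a + i · x. Evaluating each term at x = -3:
  Term 0 contributes 1 + 0 · -3 = 1
  Term 1 contributes 1 + 1 · -3 = -2
  Term 2 contributes 6 + 2 · -3 = 0
  Term 3 contributes 1 + 3 · -3 = -8
p(-3) = ⊕ of these = min[1, -2, 0, -8] = -8.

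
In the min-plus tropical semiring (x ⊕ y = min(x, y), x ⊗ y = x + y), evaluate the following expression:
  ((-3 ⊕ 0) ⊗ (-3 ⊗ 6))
((-3 ⊕ 0) ⊗ (-3 ⊗ 6)) = 0

Expand innermost to outermost. Recall ⊕ takes the minimum of its arguments and ⊗ takes their sum. Working out the expression ((-3 ⊕ 0) ⊗ (-3 ⊗ 6)) gives 0.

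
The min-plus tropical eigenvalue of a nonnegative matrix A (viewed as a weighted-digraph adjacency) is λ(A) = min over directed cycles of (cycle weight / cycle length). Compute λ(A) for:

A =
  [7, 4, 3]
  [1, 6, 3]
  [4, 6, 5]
λ(A) = 5/2

Enumerate directed cycles and compute their means (weight / length). Sample:
  cycle 0 → 0: weight = 7, length = 1, mean = 7/1 ≈ 7.000
  cycle 1 → 1: weight = 6, length = 1, mean = 6/1 ≈ 6.000
  cycle 2 → 2: weight = 5, length = 1, mean = 5/1 ≈ 5.000
  cycle 0 → 1 → 0: weight = 5, length = 2, mean = 5/2 ≈ 2.500
  cycle 0 → 2 → 0: weight = 7, length = 2, mean = 7/2 ≈ 3.500
  cycle 1 → 0 → 1: weight = 5, length = 2, mean = 5/2 ≈ 2.500
Minimum mean = 2.500, attained e.g. along the cycle 0 → 1 → 0 with weight 5 and length 2. So λ(A) = 5/2 = 5/2.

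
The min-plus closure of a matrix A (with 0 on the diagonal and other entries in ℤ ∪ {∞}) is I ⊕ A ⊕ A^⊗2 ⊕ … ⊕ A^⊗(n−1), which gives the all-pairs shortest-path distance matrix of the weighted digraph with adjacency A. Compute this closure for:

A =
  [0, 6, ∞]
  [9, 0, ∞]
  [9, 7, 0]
Closure =
  [0, 6, ∞]
  [9, 0, ∞]
  [9, 7, 0]

This is the Floyd-Warshall all-pairs shortest-path computation. For each intermediate vertex k = 0, 1, …, 2, update dist[i][j] ← min(dist[i][j], dist[i][k] + dist[k][j]). The final matrix gives, for each (i, j), the minimum total weight of any directed path from i to j (possibly empty when i = j).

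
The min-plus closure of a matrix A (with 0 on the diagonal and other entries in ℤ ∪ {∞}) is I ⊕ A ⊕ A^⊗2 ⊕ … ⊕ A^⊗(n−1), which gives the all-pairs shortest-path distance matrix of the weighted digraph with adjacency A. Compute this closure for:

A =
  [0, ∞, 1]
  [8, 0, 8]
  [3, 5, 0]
Closure =
  [0, 6, 1]
  [8, 0, 8]
  [3, 5, 0]

This is the Floyd-Warshall all-pairs shortest-path computation. For each intermediate vertex k = 0, 1, …, 2, update dist[i][j] ← min(dist[i][j], dist[i][k] + dist[k][j]). The final matrix gives, for each (i, j), the minimum total weight of any directed path from i to j (possibly empty when i = j).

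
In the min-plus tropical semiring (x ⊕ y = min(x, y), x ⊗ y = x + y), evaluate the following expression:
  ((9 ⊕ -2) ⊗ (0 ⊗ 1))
((9 ⊕ -2) ⊗ (0 ⊗ 1)) = -1

Expand innermost to outermost. Recall ⊕ takes the minimum of its arguments and ⊗ takes their sum. Working out the expression ((9 ⊕ -2) ⊗ (0 ⊗ 1)) gives -1.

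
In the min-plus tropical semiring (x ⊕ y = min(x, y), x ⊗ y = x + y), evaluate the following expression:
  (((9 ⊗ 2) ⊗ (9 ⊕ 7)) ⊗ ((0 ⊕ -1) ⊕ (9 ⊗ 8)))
(((9 ⊗ 2) ⊗ (9 ⊕ 7)) ⊗ ((0 ⊕ -1) ⊕ (9 ⊗ 8))) = 17

Expand innermost to outermost. Recall ⊕ takes the minimum of its arguments and ⊗ takes their sum. Working out the expression (((9 ⊗ 2) ⊗ (9 ⊕ 7)) ⊗ ((0 ⊕ -1) ⊕ (9 ⊗ 8))) gives 17.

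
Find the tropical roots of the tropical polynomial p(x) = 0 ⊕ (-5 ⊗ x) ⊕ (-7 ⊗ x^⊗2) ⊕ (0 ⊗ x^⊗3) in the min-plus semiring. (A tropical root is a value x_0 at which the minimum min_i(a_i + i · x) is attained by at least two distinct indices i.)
Roots: {-7, 2, 5}

Each tropical root is a break point of the lower envelope of the lines y = a_i + i · x (there are 4 lines, with slopes 0, 1, ..., 3). Only the lines that attain the minimum somewhere contribute to roots; other lines are dominated. Here the surviving (envelope) indices are i = 3, i = 2, i = 1, i = 0.
Intersections between consecutive envelope lines give the roots: for adjacent envelope indices i < j the intersection is x = (a_i − a_j) / (j − i). Reading off the sorted break points: {-7, 2, 5}.
Verification: at each break x_0, at least two indices attain the minimum of min_i(a_i + i · x_0).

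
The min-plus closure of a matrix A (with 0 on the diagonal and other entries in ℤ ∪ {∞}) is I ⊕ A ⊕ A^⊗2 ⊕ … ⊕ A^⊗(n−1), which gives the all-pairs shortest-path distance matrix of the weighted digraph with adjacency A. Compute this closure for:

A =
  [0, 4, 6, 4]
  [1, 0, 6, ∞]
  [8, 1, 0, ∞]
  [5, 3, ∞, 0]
Closure =
  [0, 4, 6, 4]
  [1, 0, 6, 5]
  [2, 1, 0, 6]
  [4, 3, 9, 0]

This is the Floyd-Warshall all-pairs shortest-path computation. For each intermediate vertex k = 0, 1, …, 3, update dist[i][j] ← min(dist[i][j], dist[i][k] + dist[k][j]). The final matrix gives, for each (i, j), the minimum total weight of any directed path from i to j (possibly empty when i = j).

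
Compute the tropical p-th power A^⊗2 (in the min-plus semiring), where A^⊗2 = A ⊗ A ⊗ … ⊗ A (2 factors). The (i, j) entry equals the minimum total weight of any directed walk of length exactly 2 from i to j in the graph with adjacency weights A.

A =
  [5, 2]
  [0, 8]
A^⊗2 =
  [2, 7]
  [5, 2]

Each entry (A^⊗2)_ij equals the minimum over all length-2 walks i = v_0 → v_1 → … → v_2 = j of Σ_t A[v_t][v_{t+1}]. For example, for (i, j) = (0, 1) we minimise over 2 possible intermediate vertex sequences; the minimum is 7, attained along the walk 0 → 0 → 1.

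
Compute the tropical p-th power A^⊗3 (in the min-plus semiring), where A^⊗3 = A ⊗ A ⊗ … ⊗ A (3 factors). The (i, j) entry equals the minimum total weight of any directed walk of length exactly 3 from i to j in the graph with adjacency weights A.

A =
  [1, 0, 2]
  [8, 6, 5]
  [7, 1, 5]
A^⊗3 =
  [3, 2, 4]
  [10, 9, 11]
  [9, 7, 10]

Each entry (A^⊗3)_ij equals the minimum over all length-3 walks i = v_0 → v_1 → … → v_3 = j of Σ_t A[v_t][v_{t+1}]. For example, for (i, j) = (0, 2) we minimise over 9 possible intermediate vertex sequences; the minimum is 4, attained along the walk 0 → 0 → 0 → 2.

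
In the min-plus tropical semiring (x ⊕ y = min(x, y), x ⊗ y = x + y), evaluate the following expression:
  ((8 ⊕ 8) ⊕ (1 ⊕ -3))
((8 ⊕ 8) ⊕ (1 ⊕ -3)) = -3

Expand innermost to outermost. Recall ⊕ takes the minimum of its arguments and ⊗ takes their sum. Working out the expression ((8 ⊕ 8) ⊕ (1 ⊕ -3)) gives -3.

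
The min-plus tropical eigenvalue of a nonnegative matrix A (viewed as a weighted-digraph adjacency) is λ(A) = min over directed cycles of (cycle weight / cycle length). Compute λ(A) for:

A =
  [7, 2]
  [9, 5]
λ(A) = 5

Enumerate directed cycles and compute their means (weight / length). Sample:
  cycle 0 → 0: weight = 7, length = 1, mean = 7/1 ≈ 7.000
  cycle 1 → 1: weight = 5, length = 1, mean = 5/1 ≈ 5.000
  cycle 0 → 1 → 0: weight = 11, length = 2, mean = 11/2 ≈ 5.500
  cycle 1 → 0 → 1: weight = 11, length = 2, mean = 11/2 ≈ 5.500
Minimum mean = 5.000, attained e.g. along the cycle 1 → 1 with weight 5 and length 1. So λ(A) = 5/1 = 5.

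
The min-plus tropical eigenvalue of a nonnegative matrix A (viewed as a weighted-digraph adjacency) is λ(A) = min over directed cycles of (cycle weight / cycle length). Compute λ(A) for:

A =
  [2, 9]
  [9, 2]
λ(A) = 2

Enumerate directed cycles and compute their means (weight / length). Sample:
  cycle 0 → 0: weight = 2, length = 1, mean = 2/1 ≈ 2.000
  cycle 1 → 1: weight = 2, length = 1, mean = 2/1 ≈ 2.000
  cycle 0 → 1 → 0: weight = 18, length = 2, mean = 18/2 ≈ 9.000
  cycle 1 → 0 → 1: weight = 18, length = 2, mean = 18/2 ≈ 9.000
Minimum mean = 2.000, attained e.g. along the cycle 0 → 0 with weight 2 and length 1. So λ(A) = 2/1 = 2.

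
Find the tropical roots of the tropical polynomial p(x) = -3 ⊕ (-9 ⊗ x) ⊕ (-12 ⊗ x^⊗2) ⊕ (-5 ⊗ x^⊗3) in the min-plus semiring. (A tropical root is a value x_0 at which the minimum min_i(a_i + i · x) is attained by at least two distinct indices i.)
Roots: {-7, 3, 6}

Each tropical root is a break point of the lower envelope of the lines y = a_i + i · x (there are 4 lines, with slopes 0, 1, ..., 3). Only the lines that attain the minimum somewhere contribute to roots; other lines are dominated. Here the surviving (envelope) indices are i = 3, i = 2, i = 1, i = 0.
Intersections between consecutive envelope lines give the roots: for adjacent envelope indices i < j the intersection is x = (a_i − a_j) / (j − i). Reading off the sorted break points: {-7, 3, 6}.
Verification: at each break x_0, at least two indices attain the minimum of min_i(a_i + i · x_0).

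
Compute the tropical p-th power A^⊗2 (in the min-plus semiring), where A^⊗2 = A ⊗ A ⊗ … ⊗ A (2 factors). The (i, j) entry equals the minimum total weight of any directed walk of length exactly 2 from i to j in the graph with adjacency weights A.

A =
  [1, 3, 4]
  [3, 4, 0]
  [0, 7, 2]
A^⊗2 =
  [2, 4, 3]
  [0, 6, 2]
  [1, 3, 4]

Each entry (A^⊗2)_ij equals the minimum over all length-2 walks i = v_0 → v_1 → … → v_2 = j of Σ_t A[v_t][v_{t+1}]. For example, for (i, j) = (0, 2) we minimise over 3 possible intermediate vertex sequences; the minimum is 3, attained along the walk 0 → 1 → 2.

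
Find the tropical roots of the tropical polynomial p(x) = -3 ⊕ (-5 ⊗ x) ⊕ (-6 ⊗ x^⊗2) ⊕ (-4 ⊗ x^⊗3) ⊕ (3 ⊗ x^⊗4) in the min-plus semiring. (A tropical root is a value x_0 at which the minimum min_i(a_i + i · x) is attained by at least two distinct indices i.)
Roots: {-7, -2, 1, 2}

Each tropical root is a break point of the lower envelope of the lines y = a_i + i · x (there are 5 lines, with slopes 0, 1, ..., 4). Only the lines that attain the minimum somewhere contribute to roots; other lines are dominated. Here the surviving (envelope) indices are i = 4, i = 3, i = 2, i = 1, i = 0.
Intersections between consecutive envelope lines give the roots: for adjacent envelope indices i < j the intersection is x = (a_i − a_j) / (j − i). Reading off the sorted break points: {-7, -2, 1, 2}.
Verification: at each break x_0, at least two indices attain the minimum of min_i(a_i + i · x_0).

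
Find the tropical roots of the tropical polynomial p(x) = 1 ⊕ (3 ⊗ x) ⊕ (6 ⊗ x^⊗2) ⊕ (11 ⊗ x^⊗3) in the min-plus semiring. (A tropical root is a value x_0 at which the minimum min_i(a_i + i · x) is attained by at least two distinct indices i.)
Roots: {-5, -3, -2}

Each tropical root is a break point of the lower envelope of the lines y = a_i + i · x (there are 4 lines, with slopes 0, 1, ..., 3). Only the lines that attain the minimum somewhere contribute to roots; other lines are dominated. Here the surviving (envelope) indices are i = 3, i = 2, i = 1, i = 0.
Intersections between consecutive envelope lines give the roots: for adjacent envelope indices i < j the intersection is x = (a_i − a_j) / (j − i). Reading off the sorted break points: {-5, -3, -2}.
Verification: at each break x_0, at least two indices attain the minimum of min_i(a_i + i · x_0).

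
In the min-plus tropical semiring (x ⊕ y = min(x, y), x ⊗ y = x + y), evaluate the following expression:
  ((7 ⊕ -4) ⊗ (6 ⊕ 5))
((7 ⊕ -4) ⊗ (6 ⊕ 5)) = 1

Expand innermost to outermost. Recall ⊕ takes the minimum of its arguments and ⊗ takes their sum. Working out the expression ((7 ⊕ -4) ⊗ (6 ⊕ 5)) gives 1.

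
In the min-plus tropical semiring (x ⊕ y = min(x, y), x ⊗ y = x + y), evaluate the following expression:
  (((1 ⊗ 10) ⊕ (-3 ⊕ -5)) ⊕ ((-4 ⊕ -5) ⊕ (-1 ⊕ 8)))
(((1 ⊗ 10) ⊕ (-3 ⊕ -5)) ⊕ ((-4 ⊕ -5) ⊕ (-1 ⊕ 8))) = -5

Expand innermost to outermost. Recall ⊕ takes the minimum of its arguments and ⊗ takes their sum. Working out the expression (((1 ⊗ 10) ⊕ (-3 ⊕ -5)) ⊕ ((-4 ⊕ -5) ⊕ (-1 ⊕ 8))) gives -5.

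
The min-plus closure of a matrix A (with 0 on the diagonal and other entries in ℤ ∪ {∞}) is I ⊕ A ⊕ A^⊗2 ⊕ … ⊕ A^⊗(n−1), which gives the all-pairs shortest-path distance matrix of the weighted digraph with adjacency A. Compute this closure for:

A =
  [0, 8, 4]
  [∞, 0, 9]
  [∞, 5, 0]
Closure =
  [0, 8, 4]
  [∞, 0, 9]
  [∞, 5, 0]

This is the Floyd-Warshall all-pairs shortest-path computation. For each intermediate vertex k = 0, 1, …, 2, update dist[i][j] ← min(dist[i][j], dist[i][k] + dist[k][j]). The final matrix gives, for each (i, j), the minimum total weight of any directed path from i to j (possibly empty when i = j).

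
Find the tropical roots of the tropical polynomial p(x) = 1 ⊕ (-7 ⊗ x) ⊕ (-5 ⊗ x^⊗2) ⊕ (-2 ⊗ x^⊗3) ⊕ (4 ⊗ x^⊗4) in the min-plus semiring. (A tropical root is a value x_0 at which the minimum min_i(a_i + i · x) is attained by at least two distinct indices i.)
Roots: {-6, -3, -2, 8}

Each tropical root is a break point of the lower envelope of the lines y = a_i + i · x (there are 5 lines, with slopes 0, 1, ..., 4). Only the lines that attain the minimum somewhere contribute to roots; other lines are dominated. Here the surviving (envelope) indices are i = 4, i = 3, i = 2, i = 1, i = 0.
Intersections between consecutive envelope lines give the roots: for adjacent envelope indices i < j the intersection is x = (a_i − a_j) / (j − i). Reading off the sorted break points: {-6, -3, -2, 8}.
Verification: at each break x_0, at least two indices attain the minimum of min_i(a_i + i · x_0).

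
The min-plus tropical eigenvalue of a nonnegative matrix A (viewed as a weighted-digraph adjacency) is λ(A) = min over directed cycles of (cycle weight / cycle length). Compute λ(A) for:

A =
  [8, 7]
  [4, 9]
λ(A) = 11/2

Enumerate directed cycles and compute their means (weight / length). Sample:
  cycle 0 → 0: weight = 8, length = 1, mean = 8/1 ≈ 8.000
  cycle 1 → 1: weight = 9, length = 1, mean = 9/1 ≈ 9.000
  cycle 0 → 1 → 0: weight = 11, length = 2, mean = 11/2 ≈ 5.500
  cycle 1 → 0 → 1: weight = 11, length = 2, mean = 11/2 ≈ 5.500
Minimum mean = 5.500, attained e.g. along the cycle 0 → 1 → 0 with weight 11 and length 2. So λ(A) = 11/2 = 11/2.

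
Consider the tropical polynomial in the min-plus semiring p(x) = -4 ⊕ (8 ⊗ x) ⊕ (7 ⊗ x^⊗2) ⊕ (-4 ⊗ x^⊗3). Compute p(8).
p(8) = -4

A tropical monomial a ⊗ x^⊗i evaluates to a + i · x. Evaluating each term at x = 8:
  Term 0 contributes -4 + 0 · 8 = -4
  Term 1 contributes 8 + 1 · 8 = 16
  Term 2 contributes 7 + 2 · 8 = 23
  Term 3 contributes -4 + 3 · 8 = 20
p(8) = ⊕ of these = min[-4, 16, 23, 20] = -4.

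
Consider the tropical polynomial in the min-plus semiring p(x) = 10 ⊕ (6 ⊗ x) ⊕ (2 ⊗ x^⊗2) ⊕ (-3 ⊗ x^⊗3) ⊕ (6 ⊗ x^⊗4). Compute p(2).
p(2) = 3

A tropical monomial a ⊗ x^⊗i evaluates to a + i · x. Evaluating each term at x = 2:
  Term 0 contributes 10 + 0 · 2 = 10
  Term 1 contributes 6 + 1 · 2 = 8
  Term 2 contributes 2 + 2 · 2 = 6
  Term 3 contributes -3 + 3 · 2 = 3
  Term 4 contributes 6 + 4 · 2 = 14
p(2) = ⊕ of these = min[10, 8, 6, 3, 14] = 3.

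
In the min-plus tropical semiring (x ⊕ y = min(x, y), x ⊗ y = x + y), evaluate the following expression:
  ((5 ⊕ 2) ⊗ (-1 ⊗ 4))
((5 ⊕ 2) ⊗ (-1 ⊗ 4)) = 5

Expand innermost to outermost. Recall ⊕ takes the minimum of its arguments and ⊗ takes their sum. Working out the expression ((5 ⊕ 2) ⊗ (-1 ⊗ 4)) gives 5.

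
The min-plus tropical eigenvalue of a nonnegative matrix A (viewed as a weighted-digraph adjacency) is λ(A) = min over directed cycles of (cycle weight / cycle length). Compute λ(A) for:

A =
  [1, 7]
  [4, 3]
λ(A) = 1

Enumerate directed cycles and compute their means (weight / length). Sample:
  cycle 0 → 0: weight = 1, length = 1, mean = 1/1 ≈ 1.000
  cycle 1 → 1: weight = 3, length = 1, mean = 3/1 ≈ 3.000
  cycle 0 → 1 → 0: weight = 11, length = 2, mean = 11/2 ≈ 5.500
  cycle 1 → 0 → 1: weight = 11, length = 2, mean = 11/2 ≈ 5.500
Minimum mean = 1.000, attained e.g. along the cycle 0 → 0 with weight 1 and length 1. So λ(A) = 1/1 = 1.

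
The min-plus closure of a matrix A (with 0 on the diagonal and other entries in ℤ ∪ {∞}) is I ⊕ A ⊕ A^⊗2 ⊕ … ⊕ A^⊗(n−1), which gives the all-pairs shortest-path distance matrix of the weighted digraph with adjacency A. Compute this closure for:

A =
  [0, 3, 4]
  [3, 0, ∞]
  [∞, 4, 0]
Closure =
  [0, 3, 4]
  [3, 0, 7]
  [7, 4, 0]

This is the Floyd-Warshall all-pairs shortest-path computation. For each intermediate vertex k = 0, 1, …, 2, update dist[i][j] ← min(dist[i][j], dist[i][k] + dist[k][j]). The final matrix gives, for each (i, j), the minimum total weight of any directed path from i to j (possibly empty when i = j).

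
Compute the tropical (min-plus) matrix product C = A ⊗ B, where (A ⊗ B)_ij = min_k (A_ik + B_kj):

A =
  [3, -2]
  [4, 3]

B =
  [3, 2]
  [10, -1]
A ⊗ B =
  [6, -3]
  [7, 2]

Apply the min-plus product entry-by-entry:
  C[0][0] = min over k of (A[0][0] + B[0][0] = 3 + 3 = 6, A[0][1] + B[1][0] = -2 + 10 = 8) = 6 (attained at k = 0)
  C[0][1] = min over k of (A[0][0] + B[0][1] = 3 + 2 = 5, A[0][1] + B[1][1] = -2 + -1 = -3) = -3 (attained at k = 1)
  C[1][0] = min over k of (A[1][0] + B[0][0] = 4 + 3 = 7, A[1][1] + B[1][0] = 3 + 10 = 13) = 7 (attained at k = 0)
  C[1][1] = min over k of (A[1][0] + B[0][1] = 4 + 2 = 6, A[1][1] + B[1][1] = 3 + -1 = 2) = 2 (attained at k = 1)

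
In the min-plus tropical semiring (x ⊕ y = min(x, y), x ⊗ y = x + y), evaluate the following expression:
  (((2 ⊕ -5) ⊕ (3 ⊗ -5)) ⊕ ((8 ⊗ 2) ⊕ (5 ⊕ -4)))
(((2 ⊕ -5) ⊕ (3 ⊗ -5)) ⊕ ((8 ⊗ 2) ⊕ (5 ⊕ -4))) = -5

Expand innermost to outermost. Recall ⊕ takes the minimum of its arguments and ⊗ takes their sum. Working out the expression (((2 ⊕ -5) ⊕ (3 ⊗ -5)) ⊕ ((8 ⊗ 2) ⊕ (5 ⊕ -4))) gives -5.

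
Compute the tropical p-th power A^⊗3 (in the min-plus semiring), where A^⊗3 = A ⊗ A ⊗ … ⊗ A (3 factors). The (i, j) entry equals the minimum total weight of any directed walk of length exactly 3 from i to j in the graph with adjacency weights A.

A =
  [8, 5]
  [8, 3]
A^⊗3 =
  [16, 11]
  [14, 9]

Each entry (A^⊗3)_ij equals the minimum over all length-3 walks i = v_0 → v_1 → … → v_3 = j of Σ_t A[v_t][v_{t+1}]. For example, for (i, j) = (0, 1) we minimise over 4 possible intermediate vertex sequences; the minimum is 11, attained along the walk 0 → 1 → 1 → 1.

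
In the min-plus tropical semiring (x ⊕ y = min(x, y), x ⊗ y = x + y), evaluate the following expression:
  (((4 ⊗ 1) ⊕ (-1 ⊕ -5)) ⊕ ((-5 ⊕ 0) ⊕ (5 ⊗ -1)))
(((4 ⊗ 1) ⊕ (-1 ⊕ -5)) ⊕ ((-5 ⊕ 0) ⊕ (5 ⊗ -1))) = -5

Expand innermost to outermost. Recall ⊕ takes the minimum of its arguments and ⊗ takes their sum. Working out the expression (((4 ⊗ 1) ⊕ (-1 ⊕ -5)) ⊕ ((-5 ⊕ 0) ⊕ (5 ⊗ -1))) gives -5.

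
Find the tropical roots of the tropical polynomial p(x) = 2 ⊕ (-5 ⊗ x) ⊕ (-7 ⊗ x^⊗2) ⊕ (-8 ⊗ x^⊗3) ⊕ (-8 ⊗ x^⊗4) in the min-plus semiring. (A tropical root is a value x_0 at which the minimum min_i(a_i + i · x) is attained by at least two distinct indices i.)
Roots: {0, 1, 2, 7}

Each tropical root is a break point of the lower envelope of the lines y = a_i + i · x (there are 5 lines, with slopes 0, 1, ..., 4). Only the lines that attain the minimum somewhere contribute to roots; other lines are dominated. Here the surviving (envelope) indices are i = 4, i = 3, i = 2, i = 1, i = 0.
Intersections between consecutive envelope lines give the roots: for adjacent envelope indices i < j the intersection is x = (a_i − a_j) / (j − i). Reading off the sorted break points: {0, 1, 2, 7}.
Verification: at each break x_0, at least two indices attain the minimum of min_i(a_i + i · x_0).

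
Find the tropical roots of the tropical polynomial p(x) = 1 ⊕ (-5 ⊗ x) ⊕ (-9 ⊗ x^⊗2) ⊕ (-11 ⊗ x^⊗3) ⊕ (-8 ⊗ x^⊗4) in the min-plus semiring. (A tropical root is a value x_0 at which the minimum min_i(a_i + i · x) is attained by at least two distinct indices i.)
Roots: {-3, 2, 4, 6}

Each tropical root is a break point of the lower envelope of the lines y = a_i + i · x (there are 5 lines, with slopes 0, 1, ..., 4). Only the lines that attain the minimum somewhere contribute to roots; other lines are dominated. Here the surviving (envelope) indices are i = 4, i = 3, i = 2, i = 1, i = 0.
Intersections between consecutive envelope lines give the roots: for adjacent envelope indices i < j the intersection is x = (a_i − a_j) / (j − i). Reading off the sorted break points: {-3, 2, 4, 6}.
Verification: at each break x_0, at least two indices attain the minimum of min_i(a_i + i · x_0).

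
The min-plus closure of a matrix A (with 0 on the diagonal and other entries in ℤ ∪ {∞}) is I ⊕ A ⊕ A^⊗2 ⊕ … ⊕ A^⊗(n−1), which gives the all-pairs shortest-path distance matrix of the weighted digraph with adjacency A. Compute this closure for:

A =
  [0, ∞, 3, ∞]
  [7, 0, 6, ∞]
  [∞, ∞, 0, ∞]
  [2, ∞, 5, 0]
Closure =
  [0, ∞, 3, ∞]
  [7, 0, 6, ∞]
  [∞, ∞, 0, ∞]
  [2, ∞, 5, 0]

This is the Floyd-Warshall all-pairs shortest-path computation. For each intermediate vertex k = 0, 1, …, 3, update dist[i][j] ← min(dist[i][j], dist[i][k] + dist[k][j]). The final matrix gives, for each (i, j), the minimum total weight of any directed path from i to j (possibly empty when i = j).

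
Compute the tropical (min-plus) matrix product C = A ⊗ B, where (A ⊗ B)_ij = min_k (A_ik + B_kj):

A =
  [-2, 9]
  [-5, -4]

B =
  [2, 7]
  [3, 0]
A ⊗ B =
  [0, 5]
  [-3, -4]

Apply the min-plus product entry-by-entry:
  C[0][0] = min over k of (A[0][0] + B[0][0] = -2 + 2 = 0, A[0][1] + B[1][0] = 9 + 3 = 12) = 0 (attained at k = 0)
  C[0][1] = min over k of (A[0][0] + B[0][1] = -2 + 7 = 5, A[0][1] + B[1][1] = 9 + 0 = 9) = 5 (attained at k = 0)
  C[1][0] = min over k of (A[1][0] + B[0][0] = -5 + 2 = -3, A[1][1] + B[1][0] = -4 + 3 = -1) = -3 (attained at k = 0)
  C[1][1] = min over k of (A[1][0] + B[0][1] = -5 + 7 = 2, A[1][1] + B[1][1] = -4 + 0 = -4) = -4 (attained at k = 1)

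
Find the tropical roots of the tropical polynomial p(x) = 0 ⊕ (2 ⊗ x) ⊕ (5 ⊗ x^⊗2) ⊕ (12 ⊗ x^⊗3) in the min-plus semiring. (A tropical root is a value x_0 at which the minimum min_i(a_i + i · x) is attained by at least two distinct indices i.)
Roots: {-7, -3, -2}

Each tropical root is a break point of the lower envelope of the lines y = a_i + i · x (there are 4 lines, with slopes 0, 1, ..., 3). Only the lines that attain the minimum somewhere contribute to roots; other lines are dominated. Here the surviving (envelope) indices are i = 3, i = 2, i = 1, i = 0.
Intersections between consecutive envelope lines give the roots: for adjacent envelope indices i < j the intersection is x = (a_i − a_j) / (j − i). Reading off the sorted break points: {-7, -3, -2}.
Verification: at each break x_0, at least two indices attain the minimum of min_i(a_i + i · x_0).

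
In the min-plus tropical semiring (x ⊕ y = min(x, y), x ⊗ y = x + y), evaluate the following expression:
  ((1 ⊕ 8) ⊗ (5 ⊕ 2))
((1 ⊕ 8) ⊗ (5 ⊕ 2)) = 3

Expand innermost to outermost. Recall ⊕ takes the minimum of its arguments and ⊗ takes their sum. Working out the expression ((1 ⊕ 8) ⊗ (5 ⊕ 2)) gives 3.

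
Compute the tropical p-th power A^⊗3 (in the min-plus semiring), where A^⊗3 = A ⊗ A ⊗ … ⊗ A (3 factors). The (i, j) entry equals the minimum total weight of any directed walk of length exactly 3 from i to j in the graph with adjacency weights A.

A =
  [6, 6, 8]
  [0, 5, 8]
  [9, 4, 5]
A^⊗3 =
  [11, 12, 14]
  [6, 11, 13]
  [9, 10, 12]

Each entry (A^⊗3)_ij equals the minimum over all length-3 walks i = v_0 → v_1 → … → v_3 = j of Σ_t A[v_t][v_{t+1}]. For example, for (i, j) = (0, 2) we minimise over 9 possible intermediate vertex sequences; the minimum is 14, attained along the walk 0 → 1 → 0 → 2.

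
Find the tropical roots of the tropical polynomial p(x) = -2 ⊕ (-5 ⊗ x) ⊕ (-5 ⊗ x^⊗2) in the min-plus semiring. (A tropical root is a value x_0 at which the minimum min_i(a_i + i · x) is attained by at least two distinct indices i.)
Roots: {0, 3}

Each tropical root is a break point of the lower envelope of the lines y = a_i + i · x (there are 3 lines, with slopes 0, 1, ..., 2). Only the lines that attain the minimum somewhere contribute to roots; other lines are dominated. Here the surviving (envelope) indices are i = 2, i = 1, i = 0.
Intersections between consecutive envelope lines give the roots: for adjacent envelope indices i < j the intersection is x = (a_i − a_j) / (j − i). Reading off the sorted break points: {0, 3}.
Verification: at each break x_0, at least two indices attain the minimum of min_i(a_i + i · x_0).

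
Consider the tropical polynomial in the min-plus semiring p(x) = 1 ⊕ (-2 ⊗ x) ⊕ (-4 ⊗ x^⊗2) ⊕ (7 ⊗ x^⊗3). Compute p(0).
p(0) = -4

A tropical monomial a ⊗ x^⊗i evaluates to a + i · x. Evaluating each term at x = 0:
  Term 0 contributes 1 + 0 · 0 = 1
  Term 1 contributes -2 + 1 · 0 = -2
  Term 2 contributes -4 + 2 · 0 = -4
  Term 3 contributes 7 + 3 · 0 = 7
p(0) = ⊕ of these = min[1, -2, -4, 7] = -4.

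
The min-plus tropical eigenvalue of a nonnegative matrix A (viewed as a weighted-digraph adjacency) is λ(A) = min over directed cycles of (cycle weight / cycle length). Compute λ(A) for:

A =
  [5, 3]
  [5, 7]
λ(A) = 4

Enumerate directed cycles and compute their means (weight / length). Sample:
  cycle 0 → 0: weight = 5, length = 1, mean = 5/1 ≈ 5.000
  cycle 1 → 1: weight = 7, length = 1, mean = 7/1 ≈ 7.000
  cycle 0 → 1 → 0: weight = 8, length = 2, mean = 8/2 ≈ 4.000
  cycle 1 → 0 → 1: weight = 8, length = 2, mean = 8/2 ≈ 4.000
Minimum mean = 4.000, attained e.g. along the cycle 0 → 1 → 0 with weight 8 and length 2. So λ(A) = 8/2 = 4.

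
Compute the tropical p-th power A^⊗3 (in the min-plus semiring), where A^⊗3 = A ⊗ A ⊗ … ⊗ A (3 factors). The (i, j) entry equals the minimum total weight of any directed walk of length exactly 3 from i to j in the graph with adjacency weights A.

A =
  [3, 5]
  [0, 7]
A^⊗3 =
  [8, 10]
  [5, 8]

Each entry (A^⊗3)_ij equals the minimum over all length-3 walks i = v_0 → v_1 → … → v_3 = j of Σ_t A[v_t][v_{t+1}]. For example, for (i, j) = (0, 1) we minimise over 4 possible intermediate vertex sequences; the minimum is 10, attained along the walk 0 → 1 → 0 → 1.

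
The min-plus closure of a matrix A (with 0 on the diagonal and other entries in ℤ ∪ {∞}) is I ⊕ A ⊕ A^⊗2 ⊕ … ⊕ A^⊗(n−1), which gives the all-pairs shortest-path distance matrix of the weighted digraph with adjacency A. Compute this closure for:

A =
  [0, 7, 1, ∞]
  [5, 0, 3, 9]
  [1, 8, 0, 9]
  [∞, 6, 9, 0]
Closure =
  [0, 7, 1, 10]
  [4, 0, 3, 9]
  [1, 8, 0, 9]
  [10, 6, 9, 0]

This is the Floyd-Warshall all-pairs shortest-path computation. For each intermediate vertex k = 0, 1, …, 3, update dist[i][j] ← min(dist[i][j], dist[i][k] + dist[k][j]). The final matrix gives, for each (i, j), the minimum total weight of any directed path from i to j (possibly empty when i = j).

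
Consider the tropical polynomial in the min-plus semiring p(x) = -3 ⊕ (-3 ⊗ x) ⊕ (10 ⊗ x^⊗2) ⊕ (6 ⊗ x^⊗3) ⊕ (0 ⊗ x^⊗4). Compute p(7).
p(7) = -3

A tropical monomial a ⊗ x^⊗i evaluates to a + i · x. Evaluating each term at x = 7:
  Term 0 contributes -3 + 0 · 7 = -3
  Term 1 contributes -3 + 1 · 7 = 4
  Term 2 contributes 10 + 2 · 7 = 24
  Term 3 contributes 6 + 3 · 7 = 27
  Term 4 contributes 0 + 4 · 7 = 28
p(7) = ⊕ of these = min[-3, 4, 24, 27, 28] = -3.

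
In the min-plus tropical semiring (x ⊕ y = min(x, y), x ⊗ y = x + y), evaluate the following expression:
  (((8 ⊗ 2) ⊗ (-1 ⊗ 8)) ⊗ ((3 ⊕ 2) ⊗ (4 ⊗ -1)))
(((8 ⊗ 2) ⊗ (-1 ⊗ 8)) ⊗ ((3 ⊕ 2) ⊗ (4 ⊗ -1))) = 22

Expand innermost to outermost. Recall ⊕ takes the minimum of its arguments and ⊗ takes their sum. Working out the expression (((8 ⊗ 2) ⊗ (-1 ⊗ 8)) ⊗ ((3 ⊕ 2) ⊗ (4 ⊗ -1))) gives 22.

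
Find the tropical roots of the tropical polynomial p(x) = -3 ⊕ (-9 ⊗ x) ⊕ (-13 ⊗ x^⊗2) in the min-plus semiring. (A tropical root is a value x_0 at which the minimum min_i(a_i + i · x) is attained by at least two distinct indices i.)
Roots: {4, 6}

Each tropical root is a break point of the lower envelope of the lines y = a_i + i · x (there are 3 lines, with slopes 0, 1, ..., 2). Only the lines that attain the minimum somewhere contribute to roots; other lines are dominated. Here the surviving (envelope) indices are i = 2, i = 1, i = 0.
Intersections between consecutive envelope lines give the roots: for adjacent envelope indices i < j the intersection is x = (a_i − a_j) / (j − i). Reading off the sorted break points: {4, 6}.
Verification: at each break x_0, at least two indices attain the minimum of min_i(a_i + i · x_0).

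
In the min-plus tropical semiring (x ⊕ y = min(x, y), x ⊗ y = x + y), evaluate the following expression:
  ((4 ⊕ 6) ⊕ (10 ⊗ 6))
((4 ⊕ 6) ⊕ (10 ⊗ 6)) = 4

Expand innermost to outermost. Recall ⊕ takes the minimum of its arguments and ⊗ takes their sum. Working out the expression ((4 ⊕ 6) ⊕ (10 ⊗ 6)) gives 4.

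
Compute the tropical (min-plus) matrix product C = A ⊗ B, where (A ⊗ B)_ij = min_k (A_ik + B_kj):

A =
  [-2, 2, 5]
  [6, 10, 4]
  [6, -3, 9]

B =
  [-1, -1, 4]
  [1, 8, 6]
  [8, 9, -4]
A ⊗ B =
  [-3, -3, 1]
  [5, 5, 0]
  [-2, 5, 3]

Apply the min-plus product entry-by-entry:
  C[0][0] = min over k of (A[0][0] + B[0][0] = -2 + -1 = -3, A[0][1] + B[1][0] = 2 + 1 = 3, A[0][2] + B[2][0] = 5 + 8 = 13) = -3 (attained at k = 0)
  C[0][1] = min over k of (A[0][0] + B[0][1] = -2 + -1 = -3, A[0][1] + B[1][1] = 2 + 8 = 10, A[0][2] + B[2][1] = 5 + 9 = 14) = -3 (attained at k = 0)
  C[0][2] = min over k of (A[0][0] + B[0][2] = -2 + 4 = 2, A[0][1] + B[1][2] = 2 + 6 = 8, A[0][2] + B[2][2] = 5 + -4 = 1) = 1 (attained at k = 2)
  C[1][0] = min over k of (A[1][0] + B[0][0] = 6 + -1 = 5, A[1][1] + B[1][0] = 10 + 1 = 11, A[1][2] + B[2][0] = 4 + 8 = 12) = 5 (attained at k = 0)
  C[1][1] = min over k of (A[1][0] + B[0][1] = 6 + -1 = 5, A[1][1] + B[1][1] = 10 + 8 = 18, A[1][2] + B[2][1] = 4 + 9 = 13) = 5 (attained at k = 0)
  C[1][2] = min over k of (A[1][0] + B[0][2] = 6 + 4 = 10, A[1][1] + B[1][2] = 10 + 6 = 16, A[1][2] + B[2][2] = 4 + -4 = 0) = 0 (attained at k = 2)
  C[2][0] = min over k of (A[2][0] + B[0][0] = 6 + -1 = 5, A[2][1] + B[1][0] = -3 + 1 = -2, A[2][2] + B[2][0] = 9 + 8 = 17) = -2 (attained at k = 1)
  C[2][1] = min over k of (A[2][0] + B[0][1] = 6 + -1 = 5, A[2][1] + B[1][1] = -3 + 8 = 5, A[2][2] + B[2][1] = 9 + 9 = 18) = 5 (attained at k = 0)
  C[2][2] = min over k of (A[2][0] + B[0][2] = 6 + 4 = 10, A[2][1] + B[1][2] = -3 + 6 = 3, A[2][2] + B[2][2] = 9 + -4 = 5) = 3 (attained at k = 1)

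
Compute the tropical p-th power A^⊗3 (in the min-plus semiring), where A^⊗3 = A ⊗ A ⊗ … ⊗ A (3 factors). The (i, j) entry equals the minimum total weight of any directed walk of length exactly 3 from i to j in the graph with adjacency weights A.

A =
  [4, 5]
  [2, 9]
A^⊗3 =
  [11, 12]
  [9, 11]

Each entry (A^⊗3)_ij equals the minimum over all length-3 walks i = v_0 → v_1 → … → v_3 = j of Σ_t A[v_t][v_{t+1}]. For example, for (i, j) = (0, 1) we minimise over 4 possible intermediate vertex sequences; the minimum is 12, attained along the walk 0 → 1 → 0 → 1.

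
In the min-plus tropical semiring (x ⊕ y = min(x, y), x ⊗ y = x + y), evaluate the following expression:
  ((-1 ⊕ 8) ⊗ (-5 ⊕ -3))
((-1 ⊕ 8) ⊗ (-5 ⊕ -3)) = -6

Expand innermost to outermost. Recall ⊕ takes the minimum of its arguments and ⊗ takes their sum. Working out the expression ((-1 ⊕ 8) ⊗ (-5 ⊕ -3)) gives -6.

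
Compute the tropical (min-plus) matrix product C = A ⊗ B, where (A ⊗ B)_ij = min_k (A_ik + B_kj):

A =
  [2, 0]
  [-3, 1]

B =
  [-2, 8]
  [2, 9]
A ⊗ B =
  [0, 9]
  [-5, 5]

Apply the min-plus product entry-by-entry:
  C[0][0] = min over k of (A[0][0] + B[0][0] = 2 + -2 = 0, A[0][1] + B[1][0] = 0 + 2 = 2) = 0 (attained at k = 0)
  C[0][1] = min over k of (A[0][0] + B[0][1] = 2 + 8 = 10, A[0][1] + B[1][1] = 0 + 9 = 9) = 9 (attained at k = 1)
  C[1][0] = min over k of (A[1][0] + B[0][0] = -3 + -2 = -5, A[1][1] + B[1][0] = 1 + 2 = 3) = -5 (attained at k = 0)
  C[1][1] = min over k of (A[1][0] + B[0][1] = -3 + 8 = 5, A[1][1] + B[1][1] = 1 + 9 = 10) = 5 (attained at k = 0)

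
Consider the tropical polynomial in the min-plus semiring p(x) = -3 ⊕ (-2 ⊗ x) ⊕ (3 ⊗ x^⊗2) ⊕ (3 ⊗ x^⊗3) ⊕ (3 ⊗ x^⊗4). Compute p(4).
p(4) = -3

A tropical monomial a ⊗ x^⊗i evaluates to a + i · x. Evaluating each term at x = 4:
  Term 0 contributes -3 + 0 · 4 = -3
  Term 1 contributes -2 + 1 · 4 = 2
  Term 2 contributes 3 + 2 · 4 = 11
  Term 3 contributes 3 + 3 · 4 = 15
  Term 4 contributes 3 + 4 · 4 = 19
p(4) = ⊕ of these = min[-3, 2, 11, 15, 19] = -3.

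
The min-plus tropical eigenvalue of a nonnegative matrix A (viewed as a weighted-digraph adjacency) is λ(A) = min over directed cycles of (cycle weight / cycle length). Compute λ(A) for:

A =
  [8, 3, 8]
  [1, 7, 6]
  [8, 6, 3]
λ(A) = 2

Enumerate directed cycles and compute their means (weight / length). Sample:
  cycle 0 → 0: weight = 8, length = 1, mean = 8/1 ≈ 8.000
  cycle 1 → 1: weight = 7, length = 1, mean = 7/1 ≈ 7.000
  cycle 2 → 2: weight = 3, length = 1, mean = 3/1 ≈ 3.000
  cycle 0 → 1 → 0: weight = 4, length = 2, mean = 4/2 ≈ 2.000
  cycle 0 → 2 → 0: weight = 16, length = 2, mean = 16/2 ≈ 8.000
  cycle 1 → 0 → 1: weight = 4, length = 2, mean = 4/2 ≈ 2.000
Minimum mean = 2.000, attained e.g. along the cycle 0 → 1 → 0 with weight 4 and length 2. So λ(A) = 4/2 = 2.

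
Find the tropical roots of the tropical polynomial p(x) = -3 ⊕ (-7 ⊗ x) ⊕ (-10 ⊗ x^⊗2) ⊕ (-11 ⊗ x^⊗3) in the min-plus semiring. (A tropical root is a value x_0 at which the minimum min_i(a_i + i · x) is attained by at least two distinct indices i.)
Roots: {1, 3, 4}

Each tropical root is a break point of the lower envelope of the lines y = a_i + i · x (there are 4 lines, with slopes 0, 1, ..., 3). Only the lines that attain the minimum somewhere contribute to roots; other lines are dominated. Here the surviving (envelope) indices are i = 3, i = 2, i = 1, i = 0.
Intersections between consecutive envelope lines give the roots: for adjacent envelope indices i < j the intersection is x = (a_i − a_j) / (j − i). Reading off the sorted break points: {1, 3, 4}.
Verification: at each break x_0, at least two indices attain the minimum of min_i(a_i + i · x_0).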